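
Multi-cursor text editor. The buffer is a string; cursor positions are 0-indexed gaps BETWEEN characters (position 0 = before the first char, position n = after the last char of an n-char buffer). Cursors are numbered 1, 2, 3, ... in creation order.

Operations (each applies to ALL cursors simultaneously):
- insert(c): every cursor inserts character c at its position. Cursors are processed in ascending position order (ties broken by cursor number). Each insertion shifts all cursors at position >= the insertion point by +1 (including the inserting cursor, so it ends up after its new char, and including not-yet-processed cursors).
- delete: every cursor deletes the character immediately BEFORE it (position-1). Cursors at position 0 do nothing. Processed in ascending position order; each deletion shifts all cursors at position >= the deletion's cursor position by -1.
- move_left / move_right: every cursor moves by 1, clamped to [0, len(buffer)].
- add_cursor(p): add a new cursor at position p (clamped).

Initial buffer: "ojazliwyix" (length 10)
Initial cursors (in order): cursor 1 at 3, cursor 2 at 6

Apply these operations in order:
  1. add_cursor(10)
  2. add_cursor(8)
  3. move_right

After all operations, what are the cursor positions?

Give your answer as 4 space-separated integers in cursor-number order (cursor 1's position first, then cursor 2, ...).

Answer: 4 7 10 9

Derivation:
After op 1 (add_cursor(10)): buffer="ojazliwyix" (len 10), cursors c1@3 c2@6 c3@10, authorship ..........
After op 2 (add_cursor(8)): buffer="ojazliwyix" (len 10), cursors c1@3 c2@6 c4@8 c3@10, authorship ..........
After op 3 (move_right): buffer="ojazliwyix" (len 10), cursors c1@4 c2@7 c4@9 c3@10, authorship ..........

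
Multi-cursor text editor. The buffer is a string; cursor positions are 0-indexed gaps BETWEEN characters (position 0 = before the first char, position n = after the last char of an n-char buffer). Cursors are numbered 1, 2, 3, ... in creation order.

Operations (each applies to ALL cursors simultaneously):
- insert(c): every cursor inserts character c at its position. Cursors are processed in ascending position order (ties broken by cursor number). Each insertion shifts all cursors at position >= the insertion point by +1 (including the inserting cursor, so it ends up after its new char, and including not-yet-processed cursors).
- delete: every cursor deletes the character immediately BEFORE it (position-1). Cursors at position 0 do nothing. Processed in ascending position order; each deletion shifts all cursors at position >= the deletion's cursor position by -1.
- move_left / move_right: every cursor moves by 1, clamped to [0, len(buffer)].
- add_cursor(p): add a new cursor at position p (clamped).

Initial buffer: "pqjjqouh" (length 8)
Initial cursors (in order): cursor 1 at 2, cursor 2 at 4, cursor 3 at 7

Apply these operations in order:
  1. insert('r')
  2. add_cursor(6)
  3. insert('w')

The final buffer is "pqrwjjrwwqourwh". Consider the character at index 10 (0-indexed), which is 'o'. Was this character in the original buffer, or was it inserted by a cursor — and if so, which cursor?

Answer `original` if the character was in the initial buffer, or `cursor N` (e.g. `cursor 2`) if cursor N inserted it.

Answer: original

Derivation:
After op 1 (insert('r')): buffer="pqrjjrqourh" (len 11), cursors c1@3 c2@6 c3@10, authorship ..1..2...3.
After op 2 (add_cursor(6)): buffer="pqrjjrqourh" (len 11), cursors c1@3 c2@6 c4@6 c3@10, authorship ..1..2...3.
After op 3 (insert('w')): buffer="pqrwjjrwwqourwh" (len 15), cursors c1@4 c2@9 c4@9 c3@14, authorship ..11..224...33.
Authorship (.=original, N=cursor N): . . 1 1 . . 2 2 4 . . . 3 3 .
Index 10: author = original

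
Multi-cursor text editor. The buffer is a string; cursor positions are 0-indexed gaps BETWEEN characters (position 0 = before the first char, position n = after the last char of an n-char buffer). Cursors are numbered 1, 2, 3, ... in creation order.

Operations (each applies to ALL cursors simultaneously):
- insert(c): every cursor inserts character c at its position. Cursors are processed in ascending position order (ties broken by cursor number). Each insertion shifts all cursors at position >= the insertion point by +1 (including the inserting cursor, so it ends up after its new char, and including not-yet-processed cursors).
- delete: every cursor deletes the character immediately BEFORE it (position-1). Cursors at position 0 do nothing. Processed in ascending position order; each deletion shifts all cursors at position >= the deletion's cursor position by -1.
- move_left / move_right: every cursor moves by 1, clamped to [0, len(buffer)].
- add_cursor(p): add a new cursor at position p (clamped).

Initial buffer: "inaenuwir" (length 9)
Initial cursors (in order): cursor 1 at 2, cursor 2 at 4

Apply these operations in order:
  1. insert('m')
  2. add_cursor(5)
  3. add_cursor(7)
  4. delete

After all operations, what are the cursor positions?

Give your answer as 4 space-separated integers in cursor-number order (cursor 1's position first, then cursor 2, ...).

Answer: 2 3 3 3

Derivation:
After op 1 (insert('m')): buffer="inmaemnuwir" (len 11), cursors c1@3 c2@6, authorship ..1..2.....
After op 2 (add_cursor(5)): buffer="inmaemnuwir" (len 11), cursors c1@3 c3@5 c2@6, authorship ..1..2.....
After op 3 (add_cursor(7)): buffer="inmaemnuwir" (len 11), cursors c1@3 c3@5 c2@6 c4@7, authorship ..1..2.....
After op 4 (delete): buffer="inauwir" (len 7), cursors c1@2 c2@3 c3@3 c4@3, authorship .......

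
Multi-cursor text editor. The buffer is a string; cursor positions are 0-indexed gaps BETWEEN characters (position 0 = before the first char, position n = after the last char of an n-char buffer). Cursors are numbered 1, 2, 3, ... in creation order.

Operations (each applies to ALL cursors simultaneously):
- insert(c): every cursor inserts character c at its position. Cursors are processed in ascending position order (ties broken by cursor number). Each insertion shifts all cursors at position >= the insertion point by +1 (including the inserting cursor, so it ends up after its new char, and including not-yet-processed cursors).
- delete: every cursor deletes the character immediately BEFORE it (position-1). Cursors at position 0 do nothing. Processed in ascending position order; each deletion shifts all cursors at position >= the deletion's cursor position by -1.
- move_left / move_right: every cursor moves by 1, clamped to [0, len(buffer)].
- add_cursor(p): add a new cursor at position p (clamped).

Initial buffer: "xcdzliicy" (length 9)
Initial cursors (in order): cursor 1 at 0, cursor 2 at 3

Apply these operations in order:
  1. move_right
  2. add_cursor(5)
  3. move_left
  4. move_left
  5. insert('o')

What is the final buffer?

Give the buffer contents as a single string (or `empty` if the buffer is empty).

Answer: oxcodozliicy

Derivation:
After op 1 (move_right): buffer="xcdzliicy" (len 9), cursors c1@1 c2@4, authorship .........
After op 2 (add_cursor(5)): buffer="xcdzliicy" (len 9), cursors c1@1 c2@4 c3@5, authorship .........
After op 3 (move_left): buffer="xcdzliicy" (len 9), cursors c1@0 c2@3 c3@4, authorship .........
After op 4 (move_left): buffer="xcdzliicy" (len 9), cursors c1@0 c2@2 c3@3, authorship .........
After op 5 (insert('o')): buffer="oxcodozliicy" (len 12), cursors c1@1 c2@4 c3@6, authorship 1..2.3......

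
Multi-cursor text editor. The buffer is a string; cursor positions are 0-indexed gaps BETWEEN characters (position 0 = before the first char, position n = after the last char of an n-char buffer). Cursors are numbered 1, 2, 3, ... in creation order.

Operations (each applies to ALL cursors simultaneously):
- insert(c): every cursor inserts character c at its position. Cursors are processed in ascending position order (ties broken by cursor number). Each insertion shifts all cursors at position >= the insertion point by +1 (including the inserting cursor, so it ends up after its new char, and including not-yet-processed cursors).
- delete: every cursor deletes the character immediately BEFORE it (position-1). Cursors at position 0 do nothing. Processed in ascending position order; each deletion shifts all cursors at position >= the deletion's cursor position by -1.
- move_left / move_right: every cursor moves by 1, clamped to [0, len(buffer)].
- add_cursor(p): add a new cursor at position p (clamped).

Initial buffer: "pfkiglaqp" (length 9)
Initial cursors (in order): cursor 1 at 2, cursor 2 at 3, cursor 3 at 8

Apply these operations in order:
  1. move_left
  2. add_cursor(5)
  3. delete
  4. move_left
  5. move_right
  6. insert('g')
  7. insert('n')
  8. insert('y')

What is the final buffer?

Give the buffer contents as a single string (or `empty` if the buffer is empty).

After op 1 (move_left): buffer="pfkiglaqp" (len 9), cursors c1@1 c2@2 c3@7, authorship .........
After op 2 (add_cursor(5)): buffer="pfkiglaqp" (len 9), cursors c1@1 c2@2 c4@5 c3@7, authorship .........
After op 3 (delete): buffer="kilqp" (len 5), cursors c1@0 c2@0 c4@2 c3@3, authorship .....
After op 4 (move_left): buffer="kilqp" (len 5), cursors c1@0 c2@0 c4@1 c3@2, authorship .....
After op 5 (move_right): buffer="kilqp" (len 5), cursors c1@1 c2@1 c4@2 c3@3, authorship .....
After op 6 (insert('g')): buffer="kggiglgqp" (len 9), cursors c1@3 c2@3 c4@5 c3@7, authorship .12.4.3..
After op 7 (insert('n')): buffer="kggnnignlgnqp" (len 13), cursors c1@5 c2@5 c4@8 c3@11, authorship .1212.44.33..
After op 8 (insert('y')): buffer="kggnnyyignylgnyqp" (len 17), cursors c1@7 c2@7 c4@11 c3@15, authorship .121212.444.333..

Answer: kggnnyyignylgnyqp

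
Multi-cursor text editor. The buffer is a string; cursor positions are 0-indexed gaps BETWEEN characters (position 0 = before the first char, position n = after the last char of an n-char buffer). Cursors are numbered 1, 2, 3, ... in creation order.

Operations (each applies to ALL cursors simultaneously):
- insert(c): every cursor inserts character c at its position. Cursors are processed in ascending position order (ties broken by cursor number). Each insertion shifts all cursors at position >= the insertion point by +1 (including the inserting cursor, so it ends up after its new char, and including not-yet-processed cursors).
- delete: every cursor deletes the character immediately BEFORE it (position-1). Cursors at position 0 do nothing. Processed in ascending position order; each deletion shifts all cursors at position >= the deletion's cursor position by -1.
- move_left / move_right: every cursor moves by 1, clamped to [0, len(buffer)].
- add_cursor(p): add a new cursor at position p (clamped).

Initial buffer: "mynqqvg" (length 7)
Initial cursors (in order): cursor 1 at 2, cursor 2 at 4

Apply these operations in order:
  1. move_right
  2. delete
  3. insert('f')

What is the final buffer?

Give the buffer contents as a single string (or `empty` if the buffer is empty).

Answer: myfqfvg

Derivation:
After op 1 (move_right): buffer="mynqqvg" (len 7), cursors c1@3 c2@5, authorship .......
After op 2 (delete): buffer="myqvg" (len 5), cursors c1@2 c2@3, authorship .....
After op 3 (insert('f')): buffer="myfqfvg" (len 7), cursors c1@3 c2@5, authorship ..1.2..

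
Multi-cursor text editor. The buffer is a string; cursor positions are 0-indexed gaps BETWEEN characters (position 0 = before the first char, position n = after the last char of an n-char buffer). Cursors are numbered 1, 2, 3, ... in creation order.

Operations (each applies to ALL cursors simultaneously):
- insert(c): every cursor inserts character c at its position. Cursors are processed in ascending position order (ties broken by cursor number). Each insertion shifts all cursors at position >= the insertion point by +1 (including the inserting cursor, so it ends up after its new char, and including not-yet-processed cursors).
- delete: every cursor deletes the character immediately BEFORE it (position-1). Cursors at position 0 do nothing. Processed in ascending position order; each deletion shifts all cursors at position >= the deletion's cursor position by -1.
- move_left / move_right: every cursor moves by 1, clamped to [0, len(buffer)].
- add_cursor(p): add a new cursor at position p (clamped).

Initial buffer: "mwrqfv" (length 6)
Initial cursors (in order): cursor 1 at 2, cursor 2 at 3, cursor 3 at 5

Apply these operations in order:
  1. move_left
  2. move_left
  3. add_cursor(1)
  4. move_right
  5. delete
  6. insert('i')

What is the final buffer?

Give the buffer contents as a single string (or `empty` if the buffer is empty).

After op 1 (move_left): buffer="mwrqfv" (len 6), cursors c1@1 c2@2 c3@4, authorship ......
After op 2 (move_left): buffer="mwrqfv" (len 6), cursors c1@0 c2@1 c3@3, authorship ......
After op 3 (add_cursor(1)): buffer="mwrqfv" (len 6), cursors c1@0 c2@1 c4@1 c3@3, authorship ......
After op 4 (move_right): buffer="mwrqfv" (len 6), cursors c1@1 c2@2 c4@2 c3@4, authorship ......
After op 5 (delete): buffer="rfv" (len 3), cursors c1@0 c2@0 c4@0 c3@1, authorship ...
After op 6 (insert('i')): buffer="iiirifv" (len 7), cursors c1@3 c2@3 c4@3 c3@5, authorship 124.3..

Answer: iiirifv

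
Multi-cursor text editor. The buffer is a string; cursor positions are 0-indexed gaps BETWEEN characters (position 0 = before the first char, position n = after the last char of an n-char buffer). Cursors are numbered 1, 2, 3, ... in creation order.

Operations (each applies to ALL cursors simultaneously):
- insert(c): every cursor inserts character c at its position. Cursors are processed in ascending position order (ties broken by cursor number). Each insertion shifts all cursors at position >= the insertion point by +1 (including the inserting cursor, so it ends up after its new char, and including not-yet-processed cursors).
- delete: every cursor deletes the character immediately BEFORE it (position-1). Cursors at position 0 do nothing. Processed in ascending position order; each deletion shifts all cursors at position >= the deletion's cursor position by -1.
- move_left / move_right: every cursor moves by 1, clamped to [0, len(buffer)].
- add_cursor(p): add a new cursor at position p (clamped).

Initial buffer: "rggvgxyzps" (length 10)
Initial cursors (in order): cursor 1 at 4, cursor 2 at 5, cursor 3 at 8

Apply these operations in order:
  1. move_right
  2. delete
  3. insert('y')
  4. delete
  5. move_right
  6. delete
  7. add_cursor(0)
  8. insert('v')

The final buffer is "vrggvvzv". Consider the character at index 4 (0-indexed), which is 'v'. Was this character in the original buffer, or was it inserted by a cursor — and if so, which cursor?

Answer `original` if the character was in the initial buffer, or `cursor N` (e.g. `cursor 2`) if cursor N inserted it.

After op 1 (move_right): buffer="rggvgxyzps" (len 10), cursors c1@5 c2@6 c3@9, authorship ..........
After op 2 (delete): buffer="rggvyzs" (len 7), cursors c1@4 c2@4 c3@6, authorship .......
After op 3 (insert('y')): buffer="rggvyyyzys" (len 10), cursors c1@6 c2@6 c3@9, authorship ....12..3.
After op 4 (delete): buffer="rggvyzs" (len 7), cursors c1@4 c2@4 c3@6, authorship .......
After op 5 (move_right): buffer="rggvyzs" (len 7), cursors c1@5 c2@5 c3@7, authorship .......
After op 6 (delete): buffer="rggz" (len 4), cursors c1@3 c2@3 c3@4, authorship ....
After op 7 (add_cursor(0)): buffer="rggz" (len 4), cursors c4@0 c1@3 c2@3 c3@4, authorship ....
After op 8 (insert('v')): buffer="vrggvvzv" (len 8), cursors c4@1 c1@6 c2@6 c3@8, authorship 4...12.3
Authorship (.=original, N=cursor N): 4 . . . 1 2 . 3
Index 4: author = 1

Answer: cursor 1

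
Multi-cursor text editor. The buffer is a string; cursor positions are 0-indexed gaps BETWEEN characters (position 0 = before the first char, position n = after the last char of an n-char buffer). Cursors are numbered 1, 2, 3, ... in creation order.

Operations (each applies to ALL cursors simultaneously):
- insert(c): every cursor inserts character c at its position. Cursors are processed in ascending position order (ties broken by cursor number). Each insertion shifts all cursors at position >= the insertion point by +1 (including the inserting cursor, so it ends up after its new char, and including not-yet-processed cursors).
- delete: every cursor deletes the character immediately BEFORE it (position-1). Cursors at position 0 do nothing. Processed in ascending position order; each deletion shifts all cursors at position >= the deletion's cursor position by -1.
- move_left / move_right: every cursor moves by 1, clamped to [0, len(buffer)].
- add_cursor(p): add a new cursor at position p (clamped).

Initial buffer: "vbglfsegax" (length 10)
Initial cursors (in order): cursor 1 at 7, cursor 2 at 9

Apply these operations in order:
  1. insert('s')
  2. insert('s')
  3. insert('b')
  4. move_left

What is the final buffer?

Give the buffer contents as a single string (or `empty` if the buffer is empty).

Answer: vbglfsessbgassbx

Derivation:
After op 1 (insert('s')): buffer="vbglfsesgasx" (len 12), cursors c1@8 c2@11, authorship .......1..2.
After op 2 (insert('s')): buffer="vbglfsessgassx" (len 14), cursors c1@9 c2@13, authorship .......11..22.
After op 3 (insert('b')): buffer="vbglfsessbgassbx" (len 16), cursors c1@10 c2@15, authorship .......111..222.
After op 4 (move_left): buffer="vbglfsessbgassbx" (len 16), cursors c1@9 c2@14, authorship .......111..222.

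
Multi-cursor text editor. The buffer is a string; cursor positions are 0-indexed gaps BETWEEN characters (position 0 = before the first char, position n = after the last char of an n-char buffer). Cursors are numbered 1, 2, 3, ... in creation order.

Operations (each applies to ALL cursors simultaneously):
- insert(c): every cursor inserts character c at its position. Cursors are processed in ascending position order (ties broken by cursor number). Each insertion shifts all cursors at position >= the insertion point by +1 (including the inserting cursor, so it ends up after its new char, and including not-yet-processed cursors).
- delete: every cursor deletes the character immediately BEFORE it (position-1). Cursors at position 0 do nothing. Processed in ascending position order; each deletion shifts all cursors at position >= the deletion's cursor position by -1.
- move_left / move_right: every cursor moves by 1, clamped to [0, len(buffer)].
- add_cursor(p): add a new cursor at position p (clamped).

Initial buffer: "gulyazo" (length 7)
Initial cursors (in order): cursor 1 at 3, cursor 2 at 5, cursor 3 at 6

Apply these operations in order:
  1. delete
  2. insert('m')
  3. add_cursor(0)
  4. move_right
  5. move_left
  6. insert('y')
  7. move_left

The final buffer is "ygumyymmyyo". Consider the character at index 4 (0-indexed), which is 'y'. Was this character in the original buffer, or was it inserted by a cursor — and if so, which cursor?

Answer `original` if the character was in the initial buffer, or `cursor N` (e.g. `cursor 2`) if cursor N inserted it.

After op 1 (delete): buffer="guyo" (len 4), cursors c1@2 c2@3 c3@3, authorship ....
After op 2 (insert('m')): buffer="gumymmo" (len 7), cursors c1@3 c2@6 c3@6, authorship ..1.23.
After op 3 (add_cursor(0)): buffer="gumymmo" (len 7), cursors c4@0 c1@3 c2@6 c3@6, authorship ..1.23.
After op 4 (move_right): buffer="gumymmo" (len 7), cursors c4@1 c1@4 c2@7 c3@7, authorship ..1.23.
After op 5 (move_left): buffer="gumymmo" (len 7), cursors c4@0 c1@3 c2@6 c3@6, authorship ..1.23.
After op 6 (insert('y')): buffer="ygumyymmyyo" (len 11), cursors c4@1 c1@5 c2@10 c3@10, authorship 4..11.2323.
After op 7 (move_left): buffer="ygumyymmyyo" (len 11), cursors c4@0 c1@4 c2@9 c3@9, authorship 4..11.2323.
Authorship (.=original, N=cursor N): 4 . . 1 1 . 2 3 2 3 .
Index 4: author = 1

Answer: cursor 1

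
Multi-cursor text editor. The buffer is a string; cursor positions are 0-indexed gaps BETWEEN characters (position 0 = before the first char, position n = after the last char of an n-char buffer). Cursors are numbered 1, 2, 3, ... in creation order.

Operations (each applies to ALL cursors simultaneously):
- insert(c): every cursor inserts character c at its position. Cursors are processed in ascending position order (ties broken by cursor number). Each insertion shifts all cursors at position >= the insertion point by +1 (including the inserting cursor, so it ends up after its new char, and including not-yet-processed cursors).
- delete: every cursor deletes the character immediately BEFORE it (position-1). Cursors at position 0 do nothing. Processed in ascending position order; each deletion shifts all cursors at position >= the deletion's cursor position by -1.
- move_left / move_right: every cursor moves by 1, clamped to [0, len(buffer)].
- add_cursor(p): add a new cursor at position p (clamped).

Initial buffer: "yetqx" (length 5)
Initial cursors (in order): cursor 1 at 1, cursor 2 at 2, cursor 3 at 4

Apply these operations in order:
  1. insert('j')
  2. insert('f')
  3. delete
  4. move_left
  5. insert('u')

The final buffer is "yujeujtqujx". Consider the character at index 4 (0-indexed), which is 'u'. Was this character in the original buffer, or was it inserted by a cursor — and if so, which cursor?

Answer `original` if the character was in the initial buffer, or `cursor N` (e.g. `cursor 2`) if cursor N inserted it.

After op 1 (insert('j')): buffer="yjejtqjx" (len 8), cursors c1@2 c2@4 c3@7, authorship .1.2..3.
After op 2 (insert('f')): buffer="yjfejftqjfx" (len 11), cursors c1@3 c2@6 c3@10, authorship .11.22..33.
After op 3 (delete): buffer="yjejtqjx" (len 8), cursors c1@2 c2@4 c3@7, authorship .1.2..3.
After op 4 (move_left): buffer="yjejtqjx" (len 8), cursors c1@1 c2@3 c3@6, authorship .1.2..3.
After op 5 (insert('u')): buffer="yujeujtqujx" (len 11), cursors c1@2 c2@5 c3@9, authorship .11.22..33.
Authorship (.=original, N=cursor N): . 1 1 . 2 2 . . 3 3 .
Index 4: author = 2

Answer: cursor 2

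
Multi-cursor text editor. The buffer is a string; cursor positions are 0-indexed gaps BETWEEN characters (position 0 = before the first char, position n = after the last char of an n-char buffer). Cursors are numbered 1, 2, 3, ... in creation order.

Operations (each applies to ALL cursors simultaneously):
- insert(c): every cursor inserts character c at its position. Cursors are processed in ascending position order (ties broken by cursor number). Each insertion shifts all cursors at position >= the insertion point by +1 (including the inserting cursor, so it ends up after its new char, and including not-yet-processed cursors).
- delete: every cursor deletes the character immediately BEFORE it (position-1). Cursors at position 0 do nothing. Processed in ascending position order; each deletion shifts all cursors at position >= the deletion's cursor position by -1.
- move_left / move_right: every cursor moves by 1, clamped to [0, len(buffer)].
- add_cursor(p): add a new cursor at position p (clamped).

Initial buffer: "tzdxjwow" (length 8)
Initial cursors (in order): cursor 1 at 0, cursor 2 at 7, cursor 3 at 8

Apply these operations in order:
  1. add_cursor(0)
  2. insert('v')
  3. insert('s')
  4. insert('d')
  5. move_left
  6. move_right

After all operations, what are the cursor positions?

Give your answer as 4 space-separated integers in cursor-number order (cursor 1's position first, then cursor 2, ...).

After op 1 (add_cursor(0)): buffer="tzdxjwow" (len 8), cursors c1@0 c4@0 c2@7 c3@8, authorship ........
After op 2 (insert('v')): buffer="vvtzdxjwovwv" (len 12), cursors c1@2 c4@2 c2@10 c3@12, authorship 14.......2.3
After op 3 (insert('s')): buffer="vvsstzdxjwovswvs" (len 16), cursors c1@4 c4@4 c2@13 c3@16, authorship 1414.......22.33
After op 4 (insert('d')): buffer="vvssddtzdxjwovsdwvsd" (len 20), cursors c1@6 c4@6 c2@16 c3@20, authorship 141414.......222.333
After op 5 (move_left): buffer="vvssddtzdxjwovsdwvsd" (len 20), cursors c1@5 c4@5 c2@15 c3@19, authorship 141414.......222.333
After op 6 (move_right): buffer="vvssddtzdxjwovsdwvsd" (len 20), cursors c1@6 c4@6 c2@16 c3@20, authorship 141414.......222.333

Answer: 6 16 20 6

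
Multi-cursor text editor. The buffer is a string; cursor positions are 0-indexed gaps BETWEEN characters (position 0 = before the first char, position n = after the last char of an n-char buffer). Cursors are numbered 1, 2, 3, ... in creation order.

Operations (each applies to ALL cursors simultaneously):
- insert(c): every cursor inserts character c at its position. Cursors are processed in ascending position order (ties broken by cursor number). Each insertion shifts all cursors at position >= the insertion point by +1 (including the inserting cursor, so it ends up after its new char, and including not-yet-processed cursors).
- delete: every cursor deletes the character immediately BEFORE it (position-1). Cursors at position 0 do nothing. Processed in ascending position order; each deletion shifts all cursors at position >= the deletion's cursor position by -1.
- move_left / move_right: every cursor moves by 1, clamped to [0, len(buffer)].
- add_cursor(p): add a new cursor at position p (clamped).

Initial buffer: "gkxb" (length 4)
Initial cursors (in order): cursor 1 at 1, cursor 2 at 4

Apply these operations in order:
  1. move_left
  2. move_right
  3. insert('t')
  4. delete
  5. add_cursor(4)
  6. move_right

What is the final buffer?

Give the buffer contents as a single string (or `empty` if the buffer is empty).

Answer: gkxb

Derivation:
After op 1 (move_left): buffer="gkxb" (len 4), cursors c1@0 c2@3, authorship ....
After op 2 (move_right): buffer="gkxb" (len 4), cursors c1@1 c2@4, authorship ....
After op 3 (insert('t')): buffer="gtkxbt" (len 6), cursors c1@2 c2@6, authorship .1...2
After op 4 (delete): buffer="gkxb" (len 4), cursors c1@1 c2@4, authorship ....
After op 5 (add_cursor(4)): buffer="gkxb" (len 4), cursors c1@1 c2@4 c3@4, authorship ....
After op 6 (move_right): buffer="gkxb" (len 4), cursors c1@2 c2@4 c3@4, authorship ....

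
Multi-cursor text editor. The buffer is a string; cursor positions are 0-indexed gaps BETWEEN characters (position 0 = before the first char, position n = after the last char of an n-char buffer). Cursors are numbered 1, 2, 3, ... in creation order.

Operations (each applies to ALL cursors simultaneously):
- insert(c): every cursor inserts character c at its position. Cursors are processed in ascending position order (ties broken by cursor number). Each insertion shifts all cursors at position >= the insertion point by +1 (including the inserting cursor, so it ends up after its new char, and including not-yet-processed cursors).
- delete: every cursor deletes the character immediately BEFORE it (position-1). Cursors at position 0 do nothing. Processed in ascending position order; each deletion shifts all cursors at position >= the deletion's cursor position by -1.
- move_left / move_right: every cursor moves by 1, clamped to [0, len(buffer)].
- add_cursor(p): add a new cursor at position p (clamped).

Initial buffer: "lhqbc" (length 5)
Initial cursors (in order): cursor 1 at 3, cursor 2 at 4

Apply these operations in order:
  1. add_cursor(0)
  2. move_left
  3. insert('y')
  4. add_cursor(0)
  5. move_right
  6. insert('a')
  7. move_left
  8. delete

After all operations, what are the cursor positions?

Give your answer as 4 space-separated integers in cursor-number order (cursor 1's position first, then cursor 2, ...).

Answer: 4 6 1 0

Derivation:
After op 1 (add_cursor(0)): buffer="lhqbc" (len 5), cursors c3@0 c1@3 c2@4, authorship .....
After op 2 (move_left): buffer="lhqbc" (len 5), cursors c3@0 c1@2 c2@3, authorship .....
After op 3 (insert('y')): buffer="ylhyqybc" (len 8), cursors c3@1 c1@4 c2@6, authorship 3..1.2..
After op 4 (add_cursor(0)): buffer="ylhyqybc" (len 8), cursors c4@0 c3@1 c1@4 c2@6, authorship 3..1.2..
After op 5 (move_right): buffer="ylhyqybc" (len 8), cursors c4@1 c3@2 c1@5 c2@7, authorship 3..1.2..
After op 6 (insert('a')): buffer="yalahyqaybac" (len 12), cursors c4@2 c3@4 c1@8 c2@11, authorship 34.3.1.12.2.
After op 7 (move_left): buffer="yalahyqaybac" (len 12), cursors c4@1 c3@3 c1@7 c2@10, authorship 34.3.1.12.2.
After op 8 (delete): buffer="aahyayac" (len 8), cursors c4@0 c3@1 c1@4 c2@6, authorship 43.1122.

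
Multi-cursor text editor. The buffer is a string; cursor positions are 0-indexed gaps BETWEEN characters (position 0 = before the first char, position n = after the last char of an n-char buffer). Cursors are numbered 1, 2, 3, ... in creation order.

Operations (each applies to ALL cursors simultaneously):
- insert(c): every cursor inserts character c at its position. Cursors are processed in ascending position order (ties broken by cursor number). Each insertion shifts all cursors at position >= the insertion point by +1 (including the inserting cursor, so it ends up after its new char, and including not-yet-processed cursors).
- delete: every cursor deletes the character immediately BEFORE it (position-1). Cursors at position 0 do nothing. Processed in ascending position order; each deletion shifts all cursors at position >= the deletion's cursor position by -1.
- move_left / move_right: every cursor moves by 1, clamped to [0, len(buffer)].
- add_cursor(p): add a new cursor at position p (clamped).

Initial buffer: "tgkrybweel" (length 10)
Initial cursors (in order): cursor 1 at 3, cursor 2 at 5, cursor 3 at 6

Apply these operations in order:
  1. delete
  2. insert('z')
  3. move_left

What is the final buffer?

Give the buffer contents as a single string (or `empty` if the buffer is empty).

After op 1 (delete): buffer="tgrweel" (len 7), cursors c1@2 c2@3 c3@3, authorship .......
After op 2 (insert('z')): buffer="tgzrzzweel" (len 10), cursors c1@3 c2@6 c3@6, authorship ..1.23....
After op 3 (move_left): buffer="tgzrzzweel" (len 10), cursors c1@2 c2@5 c3@5, authorship ..1.23....

Answer: tgzrzzweel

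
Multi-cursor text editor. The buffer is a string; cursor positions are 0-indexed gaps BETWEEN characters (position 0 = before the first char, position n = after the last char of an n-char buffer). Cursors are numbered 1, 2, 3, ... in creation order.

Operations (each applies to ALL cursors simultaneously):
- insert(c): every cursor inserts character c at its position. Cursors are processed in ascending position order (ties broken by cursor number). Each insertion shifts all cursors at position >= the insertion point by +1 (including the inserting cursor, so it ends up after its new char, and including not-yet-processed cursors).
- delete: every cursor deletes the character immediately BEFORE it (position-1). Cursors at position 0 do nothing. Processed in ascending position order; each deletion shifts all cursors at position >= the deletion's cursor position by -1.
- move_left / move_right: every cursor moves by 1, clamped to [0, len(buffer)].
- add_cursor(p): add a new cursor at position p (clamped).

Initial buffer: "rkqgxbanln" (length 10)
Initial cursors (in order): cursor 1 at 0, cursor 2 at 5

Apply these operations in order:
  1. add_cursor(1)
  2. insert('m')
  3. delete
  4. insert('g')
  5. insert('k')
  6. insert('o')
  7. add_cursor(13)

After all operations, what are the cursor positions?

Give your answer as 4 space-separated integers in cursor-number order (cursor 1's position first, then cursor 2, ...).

Answer: 3 14 7 13

Derivation:
After op 1 (add_cursor(1)): buffer="rkqgxbanln" (len 10), cursors c1@0 c3@1 c2@5, authorship ..........
After op 2 (insert('m')): buffer="mrmkqgxmbanln" (len 13), cursors c1@1 c3@3 c2@8, authorship 1.3....2.....
After op 3 (delete): buffer="rkqgxbanln" (len 10), cursors c1@0 c3@1 c2@5, authorship ..........
After op 4 (insert('g')): buffer="grgkqgxgbanln" (len 13), cursors c1@1 c3@3 c2@8, authorship 1.3....2.....
After op 5 (insert('k')): buffer="gkrgkkqgxgkbanln" (len 16), cursors c1@2 c3@5 c2@11, authorship 11.33....22.....
After op 6 (insert('o')): buffer="gkorgkokqgxgkobanln" (len 19), cursors c1@3 c3@7 c2@14, authorship 111.333....222.....
After op 7 (add_cursor(13)): buffer="gkorgkokqgxgkobanln" (len 19), cursors c1@3 c3@7 c4@13 c2@14, authorship 111.333....222.....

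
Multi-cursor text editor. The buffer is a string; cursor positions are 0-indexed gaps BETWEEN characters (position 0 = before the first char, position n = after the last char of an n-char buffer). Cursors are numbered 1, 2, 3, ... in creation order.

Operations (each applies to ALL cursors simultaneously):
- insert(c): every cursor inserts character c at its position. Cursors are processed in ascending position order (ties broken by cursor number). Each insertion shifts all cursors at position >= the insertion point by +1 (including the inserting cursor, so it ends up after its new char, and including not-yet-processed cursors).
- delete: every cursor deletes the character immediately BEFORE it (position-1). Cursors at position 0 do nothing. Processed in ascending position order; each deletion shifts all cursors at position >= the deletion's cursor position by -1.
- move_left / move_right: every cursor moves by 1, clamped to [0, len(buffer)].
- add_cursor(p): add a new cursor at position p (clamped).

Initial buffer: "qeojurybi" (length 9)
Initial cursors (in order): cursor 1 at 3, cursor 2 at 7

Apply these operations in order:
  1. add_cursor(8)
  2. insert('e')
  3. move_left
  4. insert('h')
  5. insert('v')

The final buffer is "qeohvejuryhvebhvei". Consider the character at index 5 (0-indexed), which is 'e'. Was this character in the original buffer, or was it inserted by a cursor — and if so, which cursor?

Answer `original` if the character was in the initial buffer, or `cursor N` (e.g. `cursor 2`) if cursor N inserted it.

After op 1 (add_cursor(8)): buffer="qeojurybi" (len 9), cursors c1@3 c2@7 c3@8, authorship .........
After op 2 (insert('e')): buffer="qeoejuryebei" (len 12), cursors c1@4 c2@9 c3@11, authorship ...1....2.3.
After op 3 (move_left): buffer="qeoejuryebei" (len 12), cursors c1@3 c2@8 c3@10, authorship ...1....2.3.
After op 4 (insert('h')): buffer="qeohejuryhebhei" (len 15), cursors c1@4 c2@10 c3@13, authorship ...11....22.33.
After op 5 (insert('v')): buffer="qeohvejuryhvebhvei" (len 18), cursors c1@5 c2@12 c3@16, authorship ...111....222.333.
Authorship (.=original, N=cursor N): . . . 1 1 1 . . . . 2 2 2 . 3 3 3 .
Index 5: author = 1

Answer: cursor 1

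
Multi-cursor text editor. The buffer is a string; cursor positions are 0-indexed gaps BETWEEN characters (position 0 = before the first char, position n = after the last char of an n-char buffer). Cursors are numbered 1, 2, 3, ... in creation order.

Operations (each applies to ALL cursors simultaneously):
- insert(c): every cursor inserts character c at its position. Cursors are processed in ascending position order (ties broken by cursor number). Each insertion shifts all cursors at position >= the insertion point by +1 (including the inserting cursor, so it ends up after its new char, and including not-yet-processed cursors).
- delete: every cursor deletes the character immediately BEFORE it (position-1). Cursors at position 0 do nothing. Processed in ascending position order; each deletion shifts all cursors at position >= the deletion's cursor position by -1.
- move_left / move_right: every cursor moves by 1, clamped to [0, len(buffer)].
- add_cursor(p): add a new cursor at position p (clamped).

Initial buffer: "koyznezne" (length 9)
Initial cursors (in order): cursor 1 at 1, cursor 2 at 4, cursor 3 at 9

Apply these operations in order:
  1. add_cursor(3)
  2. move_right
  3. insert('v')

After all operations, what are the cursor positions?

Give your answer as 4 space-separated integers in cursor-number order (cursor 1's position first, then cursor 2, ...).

After op 1 (add_cursor(3)): buffer="koyznezne" (len 9), cursors c1@1 c4@3 c2@4 c3@9, authorship .........
After op 2 (move_right): buffer="koyznezne" (len 9), cursors c1@2 c4@4 c2@5 c3@9, authorship .........
After op 3 (insert('v')): buffer="kovyzvnveznev" (len 13), cursors c1@3 c4@6 c2@8 c3@13, authorship ..1..4.2....3

Answer: 3 8 13 6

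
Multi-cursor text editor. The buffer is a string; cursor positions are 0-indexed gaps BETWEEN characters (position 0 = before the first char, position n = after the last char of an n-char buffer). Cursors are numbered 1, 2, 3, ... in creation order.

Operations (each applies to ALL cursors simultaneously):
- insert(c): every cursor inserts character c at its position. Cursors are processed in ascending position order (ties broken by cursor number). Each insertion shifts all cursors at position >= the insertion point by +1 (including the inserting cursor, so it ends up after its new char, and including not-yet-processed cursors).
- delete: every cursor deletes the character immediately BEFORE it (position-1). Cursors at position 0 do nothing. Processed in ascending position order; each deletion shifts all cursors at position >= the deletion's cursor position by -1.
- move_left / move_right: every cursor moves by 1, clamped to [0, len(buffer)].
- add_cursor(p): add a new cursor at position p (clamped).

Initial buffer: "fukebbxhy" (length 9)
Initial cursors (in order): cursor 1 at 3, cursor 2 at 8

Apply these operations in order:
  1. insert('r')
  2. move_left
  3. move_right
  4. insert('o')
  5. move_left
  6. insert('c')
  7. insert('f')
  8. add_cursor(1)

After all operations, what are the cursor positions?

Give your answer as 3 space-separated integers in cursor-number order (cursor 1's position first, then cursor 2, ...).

Answer: 6 15 1

Derivation:
After op 1 (insert('r')): buffer="fukrebbxhry" (len 11), cursors c1@4 c2@10, authorship ...1.....2.
After op 2 (move_left): buffer="fukrebbxhry" (len 11), cursors c1@3 c2@9, authorship ...1.....2.
After op 3 (move_right): buffer="fukrebbxhry" (len 11), cursors c1@4 c2@10, authorship ...1.....2.
After op 4 (insert('o')): buffer="fukroebbxhroy" (len 13), cursors c1@5 c2@12, authorship ...11.....22.
After op 5 (move_left): buffer="fukroebbxhroy" (len 13), cursors c1@4 c2@11, authorship ...11.....22.
After op 6 (insert('c')): buffer="fukrcoebbxhrcoy" (len 15), cursors c1@5 c2@13, authorship ...111.....222.
After op 7 (insert('f')): buffer="fukrcfoebbxhrcfoy" (len 17), cursors c1@6 c2@15, authorship ...1111.....2222.
After op 8 (add_cursor(1)): buffer="fukrcfoebbxhrcfoy" (len 17), cursors c3@1 c1@6 c2@15, authorship ...1111.....2222.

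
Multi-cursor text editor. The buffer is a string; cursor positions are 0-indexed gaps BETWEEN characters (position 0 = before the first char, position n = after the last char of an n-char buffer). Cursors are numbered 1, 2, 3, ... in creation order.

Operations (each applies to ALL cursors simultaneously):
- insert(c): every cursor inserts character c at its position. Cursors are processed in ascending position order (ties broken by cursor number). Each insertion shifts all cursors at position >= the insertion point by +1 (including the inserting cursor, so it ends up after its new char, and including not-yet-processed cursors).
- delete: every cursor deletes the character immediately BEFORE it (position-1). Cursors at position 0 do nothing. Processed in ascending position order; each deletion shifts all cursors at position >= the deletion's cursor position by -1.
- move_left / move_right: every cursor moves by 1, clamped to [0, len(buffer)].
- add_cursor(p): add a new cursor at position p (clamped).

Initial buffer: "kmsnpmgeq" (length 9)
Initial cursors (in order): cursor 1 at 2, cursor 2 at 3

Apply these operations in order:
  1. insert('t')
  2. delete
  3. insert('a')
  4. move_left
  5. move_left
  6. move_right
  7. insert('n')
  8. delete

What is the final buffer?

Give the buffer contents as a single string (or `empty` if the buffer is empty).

After op 1 (insert('t')): buffer="kmtstnpmgeq" (len 11), cursors c1@3 c2@5, authorship ..1.2......
After op 2 (delete): buffer="kmsnpmgeq" (len 9), cursors c1@2 c2@3, authorship .........
After op 3 (insert('a')): buffer="kmasanpmgeq" (len 11), cursors c1@3 c2@5, authorship ..1.2......
After op 4 (move_left): buffer="kmasanpmgeq" (len 11), cursors c1@2 c2@4, authorship ..1.2......
After op 5 (move_left): buffer="kmasanpmgeq" (len 11), cursors c1@1 c2@3, authorship ..1.2......
After op 6 (move_right): buffer="kmasanpmgeq" (len 11), cursors c1@2 c2@4, authorship ..1.2......
After op 7 (insert('n')): buffer="kmnasnanpmgeq" (len 13), cursors c1@3 c2@6, authorship ..11.22......
After op 8 (delete): buffer="kmasanpmgeq" (len 11), cursors c1@2 c2@4, authorship ..1.2......

Answer: kmasanpmgeq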